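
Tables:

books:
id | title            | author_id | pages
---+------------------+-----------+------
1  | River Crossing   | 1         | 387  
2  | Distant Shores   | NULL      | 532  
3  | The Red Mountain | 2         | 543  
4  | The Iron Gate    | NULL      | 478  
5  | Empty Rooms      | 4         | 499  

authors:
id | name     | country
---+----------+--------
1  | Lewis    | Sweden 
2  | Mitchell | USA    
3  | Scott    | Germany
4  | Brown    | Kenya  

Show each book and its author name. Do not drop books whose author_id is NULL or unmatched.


LEFT JOIN keeps every row from books (the left table); where author_id has no match in authors, the author columns become NULL. Walk through each book:
  - book 1 (River Crossing): author_id=1 -> matches Lewis
  - book 2 (Distant Shores): author_id=NULL, no match -> kept with NULL
  - book 3 (The Red Mountain): author_id=2 -> matches Mitchell
  - book 4 (The Iron Gate): author_id=NULL, no match -> kept with NULL
  - book 5 (Empty Rooms): author_id=4 -> matches Brown
All 5 rows appear; 2 have NULL author.

SQL:
SELECT a.title, b.name AS author
FROM books a
LEFT JOIN authors b ON a.author_id = b.id

Result:
title            | author  
-----------------+---------
River Crossing   | Lewis   
Distant Shores   | NULL    
The Red Mountain | Mitchell
The Iron Gate    | NULL    
Empty Rooms      | Brown   


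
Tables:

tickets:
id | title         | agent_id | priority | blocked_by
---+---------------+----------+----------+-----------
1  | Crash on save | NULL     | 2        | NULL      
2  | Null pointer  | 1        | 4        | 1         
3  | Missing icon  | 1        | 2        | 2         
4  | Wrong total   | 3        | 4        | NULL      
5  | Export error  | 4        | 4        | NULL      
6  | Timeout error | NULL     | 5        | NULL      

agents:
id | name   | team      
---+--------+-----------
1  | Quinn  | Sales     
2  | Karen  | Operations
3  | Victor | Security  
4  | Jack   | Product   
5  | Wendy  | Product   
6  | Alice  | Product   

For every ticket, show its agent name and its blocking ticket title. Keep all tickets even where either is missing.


Two LEFT JOINs from the same base table tickets: one to agents via agent_id, one to tickets itself via blocked_by. Both are LEFT so every ticket is preserved.
Match against agents:
  - ticket 1 (Crash on save): agent_id=NULL, no match -> kept with NULL
  - ticket 2 (Null pointer): agent_id=1 -> matches Quinn
  - ticket 3 (Missing icon): agent_id=1 -> matches Quinn
  - ticket 4 (Wrong total): agent_id=3 -> matches Victor
  - ticket 5 (Export error): agent_id=4 -> matches Jack
  - ticket 6 (Timeout error): agent_id=NULL, no match -> kept with NULL
Match against tickets (self):
  - ticket 1 (Crash on save): blocked_by=NULL -> NULL
  - ticket 2 (Null pointer): blocked_by=1 -> Crash on save
  - ticket 3 (Missing icon): blocked_by=2 -> Null pointer
  - ticket 4 (Wrong total): blocked_by=NULL -> NULL
  - ticket 5 (Export error): blocked_by=NULL -> NULL
  - ticket 6 (Timeout error): blocked_by=NULL -> NULL

SQL:
SELECT a.title, b.name AS agent, c.title AS blocked_by
FROM tickets a
LEFT JOIN agents b ON a.agent_id = b.id
LEFT JOIN tickets c ON a.blocked_by = c.id

Result:
title         | agent  | blocked_by   
--------------+--------+--------------
Crash on save | NULL   | NULL         
Null pointer  | Quinn  | Crash on save
Missing icon  | Quinn  | Null pointer 
Wrong total   | Victor | NULL         
Export error  | Jack   | NULL         
Timeout error | NULL   | NULL         


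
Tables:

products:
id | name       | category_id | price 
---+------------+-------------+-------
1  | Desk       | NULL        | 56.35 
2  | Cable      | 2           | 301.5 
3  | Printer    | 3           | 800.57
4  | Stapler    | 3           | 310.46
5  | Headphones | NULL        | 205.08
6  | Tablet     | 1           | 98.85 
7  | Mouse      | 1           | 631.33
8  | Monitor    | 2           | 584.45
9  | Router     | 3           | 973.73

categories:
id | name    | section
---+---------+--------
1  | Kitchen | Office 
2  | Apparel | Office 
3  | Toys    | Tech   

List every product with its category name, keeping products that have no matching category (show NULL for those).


LEFT JOIN keeps every row from products (the left table); where category_id has no match in categories, the category columns become NULL. Walk through each product:
  - product 1 (Desk): category_id=NULL, no match -> kept with NULL
  - product 2 (Cable): category_id=2 -> matches Apparel
  - product 3 (Printer): category_id=3 -> matches Toys
  - product 4 (Stapler): category_id=3 -> matches Toys
  - product 5 (Headphones): category_id=NULL, no match -> kept with NULL
  - product 6 (Tablet): category_id=1 -> matches Kitchen
  - product 7 (Mouse): category_id=1 -> matches Kitchen
  - product 8 (Monitor): category_id=2 -> matches Apparel
  - product 9 (Router): category_id=3 -> matches Toys
All 9 rows appear; 2 have NULL category.

SQL:
SELECT a.name, b.name AS category
FROM products a
LEFT JOIN categories b ON a.category_id = b.id

Result:
name       | category
-----------+---------
Desk       | NULL    
Cable      | Apparel 
Printer    | Toys    
Stapler    | Toys    
Headphones | NULL    
Tablet     | Kitchen 
Mouse      | Kitchen 
Monitor    | Apparel 
Router     | Toys    


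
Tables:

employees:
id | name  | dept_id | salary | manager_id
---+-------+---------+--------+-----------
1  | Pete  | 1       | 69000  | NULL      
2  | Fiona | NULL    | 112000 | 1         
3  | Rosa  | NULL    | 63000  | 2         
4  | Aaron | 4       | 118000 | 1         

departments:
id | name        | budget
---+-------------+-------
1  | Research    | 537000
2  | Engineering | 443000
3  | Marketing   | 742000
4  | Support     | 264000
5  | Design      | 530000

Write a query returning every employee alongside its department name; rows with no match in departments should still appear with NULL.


LEFT JOIN keeps every row from employees (the left table); where dept_id has no match in departments, the department columns become NULL. Walk through each employee:
  - employee 1 (Pete): dept_id=1 -> matches Research
  - employee 2 (Fiona): dept_id=NULL, no match -> kept with NULL
  - employee 3 (Rosa): dept_id=NULL, no match -> kept with NULL
  - employee 4 (Aaron): dept_id=4 -> matches Support
All 4 rows appear; 2 have NULL department.

SQL:
SELECT a.name, b.name AS department
FROM employees a
LEFT JOIN departments b ON a.dept_id = b.id

Result:
name  | department
------+-----------
Pete  | Research  
Fiona | NULL      
Rosa  | NULL      
Aaron | Support   


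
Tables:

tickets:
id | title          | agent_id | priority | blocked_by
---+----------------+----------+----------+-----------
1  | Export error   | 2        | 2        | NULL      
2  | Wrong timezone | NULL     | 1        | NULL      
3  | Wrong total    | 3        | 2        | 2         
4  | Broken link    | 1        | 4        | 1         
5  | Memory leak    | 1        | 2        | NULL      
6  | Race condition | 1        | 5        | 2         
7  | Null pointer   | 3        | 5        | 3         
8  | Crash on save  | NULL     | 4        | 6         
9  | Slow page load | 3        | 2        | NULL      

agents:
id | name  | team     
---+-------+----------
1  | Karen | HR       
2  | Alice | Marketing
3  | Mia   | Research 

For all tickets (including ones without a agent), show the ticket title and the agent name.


LEFT JOIN keeps every row from tickets (the left table); where agent_id has no match in agents, the agent columns become NULL. Walk through each ticket:
  - ticket 1 (Export error): agent_id=2 -> matches Alice
  - ticket 2 (Wrong timezone): agent_id=NULL, no match -> kept with NULL
  - ticket 3 (Wrong total): agent_id=3 -> matches Mia
  - ticket 4 (Broken link): agent_id=1 -> matches Karen
  - ticket 5 (Memory leak): agent_id=1 -> matches Karen
  - ticket 6 (Race condition): agent_id=1 -> matches Karen
  - ticket 7 (Null pointer): agent_id=3 -> matches Mia
  - ticket 8 (Crash on save): agent_id=NULL, no match -> kept with NULL
  - ticket 9 (Slow page load): agent_id=3 -> matches Mia
All 9 rows appear; 2 have NULL agent.

SQL:
SELECT a.title, b.name AS agent
FROM tickets a
LEFT JOIN agents b ON a.agent_id = b.id

Result:
title          | agent
---------------+------
Export error   | Alice
Wrong timezone | NULL 
Wrong total    | Mia  
Broken link    | Karen
Memory leak    | Karen
Race condition | Karen
Null pointer   | Mia  
Crash on save  | NULL 
Slow page load | Mia  


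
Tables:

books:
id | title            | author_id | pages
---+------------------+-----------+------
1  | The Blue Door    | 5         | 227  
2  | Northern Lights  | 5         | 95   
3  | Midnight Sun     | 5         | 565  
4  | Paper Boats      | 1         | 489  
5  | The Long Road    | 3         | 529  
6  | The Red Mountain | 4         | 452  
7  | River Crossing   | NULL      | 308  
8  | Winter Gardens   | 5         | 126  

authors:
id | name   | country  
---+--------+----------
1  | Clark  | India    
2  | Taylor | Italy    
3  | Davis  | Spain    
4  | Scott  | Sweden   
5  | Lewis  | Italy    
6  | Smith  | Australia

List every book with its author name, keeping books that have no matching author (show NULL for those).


LEFT JOIN keeps every row from books (the left table); where author_id has no match in authors, the author columns become NULL. Walk through each book:
  - book 1 (The Blue Door): author_id=5 -> matches Lewis
  - book 2 (Northern Lights): author_id=5 -> matches Lewis
  - book 3 (Midnight Sun): author_id=5 -> matches Lewis
  - book 4 (Paper Boats): author_id=1 -> matches Clark
  - book 5 (The Long Road): author_id=3 -> matches Davis
  - book 6 (The Red Mountain): author_id=4 -> matches Scott
  - book 7 (River Crossing): author_id=NULL, no match -> kept with NULL
  - book 8 (Winter Gardens): author_id=5 -> matches Lewis
All 8 rows appear; 1 has NULL author.

SQL:
SELECT a.title, b.name AS author
FROM books a
LEFT JOIN authors b ON a.author_id = b.id

Result:
title            | author
-----------------+-------
The Blue Door    | Lewis 
Northern Lights  | Lewis 
Midnight Sun     | Lewis 
Paper Boats      | Clark 
The Long Road    | Davis 
The Red Mountain | Scott 
River Crossing   | NULL  
Winter Gardens   | Lewis 


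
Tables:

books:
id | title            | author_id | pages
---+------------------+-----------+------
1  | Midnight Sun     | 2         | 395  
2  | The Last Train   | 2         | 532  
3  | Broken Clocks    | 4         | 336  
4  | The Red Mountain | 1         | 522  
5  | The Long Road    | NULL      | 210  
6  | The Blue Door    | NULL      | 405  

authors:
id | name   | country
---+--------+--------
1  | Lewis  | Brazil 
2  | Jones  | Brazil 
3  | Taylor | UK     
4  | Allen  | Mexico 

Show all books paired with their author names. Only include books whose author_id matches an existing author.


INNER JOIN keeps only books rows whose author_id matches an id in authors. Walk through each book:
  - book 1 (Midnight Sun): author_id=2 -> matches Jones
  - book 2 (The Last Train): author_id=2 -> matches Jones
  - book 3 (Broken Clocks): author_id=4 -> matches Allen
  - book 4 (The Red Mountain): author_id=1 -> matches Lewis
  - book 5 (The Long Road): author_id=NULL, no match -> dropped
  - book 6 (The Blue Door): author_id=NULL, no match -> dropped
So 2 of 6 rows are dropped.

SQL:
SELECT a.title, b.name AS author
FROM books a
INNER JOIN authors b ON a.author_id = b.id

Result:
title            | author
-----------------+-------
Midnight Sun     | Jones 
The Last Train   | Jones 
Broken Clocks    | Allen 
The Red Mountain | Lewis 


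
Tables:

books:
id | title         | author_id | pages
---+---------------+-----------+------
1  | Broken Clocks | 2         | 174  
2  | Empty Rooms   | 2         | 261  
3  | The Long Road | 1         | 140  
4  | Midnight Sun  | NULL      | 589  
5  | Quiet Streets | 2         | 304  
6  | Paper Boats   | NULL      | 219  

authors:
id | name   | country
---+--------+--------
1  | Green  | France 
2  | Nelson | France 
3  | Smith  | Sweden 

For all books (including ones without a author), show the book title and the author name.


LEFT JOIN keeps every row from books (the left table); where author_id has no match in authors, the author columns become NULL. Walk through each book:
  - book 1 (Broken Clocks): author_id=2 -> matches Nelson
  - book 2 (Empty Rooms): author_id=2 -> matches Nelson
  - book 3 (The Long Road): author_id=1 -> matches Green
  - book 4 (Midnight Sun): author_id=NULL, no match -> kept with NULL
  - book 5 (Quiet Streets): author_id=2 -> matches Nelson
  - book 6 (Paper Boats): author_id=NULL, no match -> kept with NULL
All 6 rows appear; 2 have NULL author.

SQL:
SELECT a.title, b.name AS author
FROM books a
LEFT JOIN authors b ON a.author_id = b.id

Result:
title         | author
--------------+-------
Broken Clocks | Nelson
Empty Rooms   | Nelson
The Long Road | Green 
Midnight Sun  | NULL  
Quiet Streets | Nelson
Paper Boats   | NULL  


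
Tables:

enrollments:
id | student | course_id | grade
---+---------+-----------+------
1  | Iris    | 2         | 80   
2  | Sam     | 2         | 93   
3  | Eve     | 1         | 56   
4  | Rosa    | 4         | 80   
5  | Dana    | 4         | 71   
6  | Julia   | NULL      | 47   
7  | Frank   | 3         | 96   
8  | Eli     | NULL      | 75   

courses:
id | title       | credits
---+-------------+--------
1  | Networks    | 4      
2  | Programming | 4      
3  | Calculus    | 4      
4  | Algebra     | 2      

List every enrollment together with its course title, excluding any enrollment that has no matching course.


INNER JOIN keeps only enrollments rows whose course_id matches an id in courses. Walk through each enrollment:
  - enrollment 1 (Iris): course_id=2 -> matches Programming
  - enrollment 2 (Sam): course_id=2 -> matches Programming
  - enrollment 3 (Eve): course_id=1 -> matches Networks
  - enrollment 4 (Rosa): course_id=4 -> matches Algebra
  - enrollment 5 (Dana): course_id=4 -> matches Algebra
  - enrollment 6 (Julia): course_id=NULL, no match -> dropped
  - enrollment 7 (Frank): course_id=3 -> matches Calculus
  - enrollment 8 (Eli): course_id=NULL, no match -> dropped
So 2 of 8 rows are dropped.

SQL:
SELECT a.student, b.title AS course
FROM enrollments a
INNER JOIN courses b ON a.course_id = b.id

Result:
student | course     
--------+------------
Iris    | Programming
Sam     | Programming
Eve     | Networks   
Rosa    | Algebra    
Dana    | Algebra    
Frank   | Calculus   


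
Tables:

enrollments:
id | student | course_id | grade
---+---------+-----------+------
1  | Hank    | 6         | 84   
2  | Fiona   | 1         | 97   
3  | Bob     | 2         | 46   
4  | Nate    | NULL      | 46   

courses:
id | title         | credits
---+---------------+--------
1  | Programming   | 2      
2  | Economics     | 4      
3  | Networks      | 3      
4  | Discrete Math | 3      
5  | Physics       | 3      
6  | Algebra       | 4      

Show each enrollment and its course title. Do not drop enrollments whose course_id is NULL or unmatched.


LEFT JOIN keeps every row from enrollments (the left table); where course_id has no match in courses, the course columns become NULL. Walk through each enrollment:
  - enrollment 1 (Hank): course_id=6 -> matches Algebra
  - enrollment 2 (Fiona): course_id=1 -> matches Programming
  - enrollment 3 (Bob): course_id=2 -> matches Economics
  - enrollment 4 (Nate): course_id=NULL, no match -> kept with NULL
All 4 rows appear; 1 has NULL course.

SQL:
SELECT a.student, b.title AS course
FROM enrollments a
LEFT JOIN courses b ON a.course_id = b.id

Result:
student | course     
--------+------------
Hank    | Algebra    
Fiona   | Programming
Bob     | Economics  
Nate    | NULL       


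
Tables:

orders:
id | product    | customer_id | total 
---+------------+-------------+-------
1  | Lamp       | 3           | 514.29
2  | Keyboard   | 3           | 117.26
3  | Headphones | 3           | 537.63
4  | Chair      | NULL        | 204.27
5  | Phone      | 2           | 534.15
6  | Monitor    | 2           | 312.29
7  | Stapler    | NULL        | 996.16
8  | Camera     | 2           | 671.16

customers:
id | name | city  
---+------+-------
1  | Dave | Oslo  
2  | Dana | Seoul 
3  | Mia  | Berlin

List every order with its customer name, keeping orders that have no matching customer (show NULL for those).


LEFT JOIN keeps every row from orders (the left table); where customer_id has no match in customers, the customer columns become NULL. Walk through each order:
  - order 1 (Lamp): customer_id=3 -> matches Mia
  - order 2 (Keyboard): customer_id=3 -> matches Mia
  - order 3 (Headphones): customer_id=3 -> matches Mia
  - order 4 (Chair): customer_id=NULL, no match -> kept with NULL
  - order 5 (Phone): customer_id=2 -> matches Dana
  - order 6 (Monitor): customer_id=2 -> matches Dana
  - order 7 (Stapler): customer_id=NULL, no match -> kept with NULL
  - order 8 (Camera): customer_id=2 -> matches Dana
All 8 rows appear; 2 have NULL customer.

SQL:
SELECT a.product, b.name AS customer
FROM orders a
LEFT JOIN customers b ON a.customer_id = b.id

Result:
product    | customer
-----------+---------
Lamp       | Mia     
Keyboard   | Mia     
Headphones | Mia     
Chair      | NULL    
Phone      | Dana    
Monitor    | Dana    
Stapler    | NULL    
Camera     | Dana    


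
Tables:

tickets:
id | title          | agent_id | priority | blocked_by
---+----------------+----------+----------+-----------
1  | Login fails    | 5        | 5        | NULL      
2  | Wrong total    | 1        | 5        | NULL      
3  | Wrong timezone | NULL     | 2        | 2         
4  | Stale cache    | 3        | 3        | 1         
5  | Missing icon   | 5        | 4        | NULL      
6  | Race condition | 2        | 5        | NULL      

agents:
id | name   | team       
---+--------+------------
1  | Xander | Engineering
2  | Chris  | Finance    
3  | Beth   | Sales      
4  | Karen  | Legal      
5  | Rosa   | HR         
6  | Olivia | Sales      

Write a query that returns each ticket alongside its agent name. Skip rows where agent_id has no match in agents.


INNER JOIN keeps only tickets rows whose agent_id matches an id in agents. Walk through each ticket:
  - ticket 1 (Login fails): agent_id=5 -> matches Rosa
  - ticket 2 (Wrong total): agent_id=1 -> matches Xander
  - ticket 3 (Wrong timezone): agent_id=NULL, no match -> dropped
  - ticket 4 (Stale cache): agent_id=3 -> matches Beth
  - ticket 5 (Missing icon): agent_id=5 -> matches Rosa
  - ticket 6 (Race condition): agent_id=2 -> matches Chris
So 1 of 6 rows is dropped.

SQL:
SELECT a.title, b.name AS agent
FROM tickets a
INNER JOIN agents b ON a.agent_id = b.id

Result:
title          | agent 
---------------+-------
Login fails    | Rosa  
Wrong total    | Xander
Stale cache    | Beth  
Missing icon   | Rosa  
Race condition | Chris 


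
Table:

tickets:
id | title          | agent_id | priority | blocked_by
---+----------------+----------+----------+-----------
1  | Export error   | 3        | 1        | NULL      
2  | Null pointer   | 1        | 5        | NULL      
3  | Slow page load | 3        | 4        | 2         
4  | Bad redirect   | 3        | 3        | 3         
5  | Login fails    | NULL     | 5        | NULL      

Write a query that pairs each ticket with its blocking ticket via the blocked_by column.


This is a self-join: tickets is joined to a second copy of itself, matching each row's blocked_by to another row's id. Use LEFT JOIN so rows with blocked_by=NULL are kept.
  - ticket 1 (Export error): blocked_by=NULL -> NULL
  - ticket 2 (Null pointer): blocked_by=NULL -> NULL
  - ticket 3 (Slow page load): blocked_by=2 -> Null pointer
  - ticket 4 (Bad redirect): blocked_by=3 -> Slow page load
  - ticket 5 (Login fails): blocked_by=NULL -> NULL

SQL:
SELECT a.title AS item, b.title AS blocked_by
FROM tickets a
LEFT JOIN tickets b ON a.blocked_by = b.id

Result:
item           | blocked_by    
---------------+---------------
Export error   | NULL          
Null pointer   | NULL          
Slow page load | Null pointer  
Bad redirect   | Slow page load
Login fails    | NULL          


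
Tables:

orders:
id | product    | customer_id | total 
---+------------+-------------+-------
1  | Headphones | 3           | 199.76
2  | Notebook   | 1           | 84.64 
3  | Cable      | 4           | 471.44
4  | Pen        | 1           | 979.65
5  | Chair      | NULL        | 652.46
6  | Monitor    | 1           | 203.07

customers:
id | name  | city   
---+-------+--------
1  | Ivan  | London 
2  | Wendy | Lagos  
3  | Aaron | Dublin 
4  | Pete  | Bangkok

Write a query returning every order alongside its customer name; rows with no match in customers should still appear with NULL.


LEFT JOIN keeps every row from orders (the left table); where customer_id has no match in customers, the customer columns become NULL. Walk through each order:
  - order 1 (Headphones): customer_id=3 -> matches Aaron
  - order 2 (Notebook): customer_id=1 -> matches Ivan
  - order 3 (Cable): customer_id=4 -> matches Pete
  - order 4 (Pen): customer_id=1 -> matches Ivan
  - order 5 (Chair): customer_id=NULL, no match -> kept with NULL
  - order 6 (Monitor): customer_id=1 -> matches Ivan
All 6 rows appear; 1 has NULL customer.

SQL:
SELECT a.product, b.name AS customer
FROM orders a
LEFT JOIN customers b ON a.customer_id = b.id

Result:
product    | customer
-----------+---------
Headphones | Aaron   
Notebook   | Ivan    
Cable      | Pete    
Pen        | Ivan    
Chair      | NULL    
Monitor    | Ivan    


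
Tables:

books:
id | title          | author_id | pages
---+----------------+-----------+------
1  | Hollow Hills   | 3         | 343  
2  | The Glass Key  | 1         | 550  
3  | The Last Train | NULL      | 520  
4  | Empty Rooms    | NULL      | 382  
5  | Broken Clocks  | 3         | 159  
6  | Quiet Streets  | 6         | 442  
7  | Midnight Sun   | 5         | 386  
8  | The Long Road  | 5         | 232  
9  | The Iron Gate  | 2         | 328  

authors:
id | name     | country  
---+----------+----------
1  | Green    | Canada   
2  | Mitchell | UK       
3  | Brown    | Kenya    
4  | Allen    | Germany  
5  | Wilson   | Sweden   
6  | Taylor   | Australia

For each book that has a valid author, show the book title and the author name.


INNER JOIN keeps only books rows whose author_id matches an id in authors. Walk through each book:
  - book 1 (Hollow Hills): author_id=3 -> matches Brown
  - book 2 (The Glass Key): author_id=1 -> matches Green
  - book 3 (The Last Train): author_id=NULL, no match -> dropped
  - book 4 (Empty Rooms): author_id=NULL, no match -> dropped
  - book 5 (Broken Clocks): author_id=3 -> matches Brown
  - book 6 (Quiet Streets): author_id=6 -> matches Taylor
  - book 7 (Midnight Sun): author_id=5 -> matches Wilson
  - book 8 (The Long Road): author_id=5 -> matches Wilson
  - book 9 (The Iron Gate): author_id=2 -> matches Mitchell
So 2 of 9 rows are dropped.

SQL:
SELECT a.title, b.name AS author
FROM books a
INNER JOIN authors b ON a.author_id = b.id

Result:
title         | author  
--------------+---------
Hollow Hills  | Brown   
The Glass Key | Green   
Broken Clocks | Brown   
Quiet Streets | Taylor  
Midnight Sun  | Wilson  
The Long Road | Wilson  
The Iron Gate | Mitchell


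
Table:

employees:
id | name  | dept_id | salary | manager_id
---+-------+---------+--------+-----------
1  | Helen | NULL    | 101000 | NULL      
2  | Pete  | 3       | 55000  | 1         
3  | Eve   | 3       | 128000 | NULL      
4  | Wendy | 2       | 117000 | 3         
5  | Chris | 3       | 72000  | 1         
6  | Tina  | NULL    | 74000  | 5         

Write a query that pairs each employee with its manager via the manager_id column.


This is a self-join: employees is joined to a second copy of itself, matching each row's manager_id to another row's id. Use LEFT JOIN so rows with manager_id=NULL are kept.
  - employee 1 (Helen): manager_id=NULL -> NULL
  - employee 2 (Pete): manager_id=1 -> Helen
  - employee 3 (Eve): manager_id=NULL -> NULL
  - employee 4 (Wendy): manager_id=3 -> Eve
  - employee 5 (Chris): manager_id=1 -> Helen
  - employee 6 (Tina): manager_id=5 -> Chris

SQL:
SELECT a.name AS item, b.name AS manager
FROM employees a
LEFT JOIN employees b ON a.manager_id = b.id

Result:
item  | manager
------+--------
Helen | NULL   
Pete  | Helen  
Eve   | NULL   
Wendy | Eve    
Chris | Helen  
Tina  | Chris  


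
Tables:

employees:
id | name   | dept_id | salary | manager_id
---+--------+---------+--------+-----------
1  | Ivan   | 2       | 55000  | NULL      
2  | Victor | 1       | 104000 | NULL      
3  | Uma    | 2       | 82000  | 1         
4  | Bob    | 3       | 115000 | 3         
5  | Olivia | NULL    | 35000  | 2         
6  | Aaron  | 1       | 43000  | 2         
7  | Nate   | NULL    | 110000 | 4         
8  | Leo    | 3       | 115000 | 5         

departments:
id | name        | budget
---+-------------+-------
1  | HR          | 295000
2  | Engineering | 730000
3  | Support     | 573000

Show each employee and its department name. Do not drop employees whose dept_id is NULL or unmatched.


LEFT JOIN keeps every row from employees (the left table); where dept_id has no match in departments, the department columns become NULL. Walk through each employee:
  - employee 1 (Ivan): dept_id=2 -> matches Engineering
  - employee 2 (Victor): dept_id=1 -> matches HR
  - employee 3 (Uma): dept_id=2 -> matches Engineering
  - employee 4 (Bob): dept_id=3 -> matches Support
  - employee 5 (Olivia): dept_id=NULL, no match -> kept with NULL
  - employee 6 (Aaron): dept_id=1 -> matches HR
  - employee 7 (Nate): dept_id=NULL, no match -> kept with NULL
  - employee 8 (Leo): dept_id=3 -> matches Support
All 8 rows appear; 2 have NULL department.

SQL:
SELECT a.name, b.name AS department
FROM employees a
LEFT JOIN departments b ON a.dept_id = b.id

Result:
name   | department 
-------+------------
Ivan   | Engineering
Victor | HR         
Uma    | Engineering
Bob    | Support    
Olivia | NULL       
Aaron  | HR         
Nate   | NULL       
Leo    | Support    


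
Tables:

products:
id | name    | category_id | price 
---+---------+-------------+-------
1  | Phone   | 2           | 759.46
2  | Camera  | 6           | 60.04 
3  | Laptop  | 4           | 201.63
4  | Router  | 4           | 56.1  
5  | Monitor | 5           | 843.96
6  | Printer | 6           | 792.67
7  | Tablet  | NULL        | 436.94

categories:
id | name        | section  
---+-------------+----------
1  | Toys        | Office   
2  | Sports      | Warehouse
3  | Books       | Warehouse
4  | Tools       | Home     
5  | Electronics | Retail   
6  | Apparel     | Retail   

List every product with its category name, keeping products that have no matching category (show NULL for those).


LEFT JOIN keeps every row from products (the left table); where category_id has no match in categories, the category columns become NULL. Walk through each product:
  - product 1 (Phone): category_id=2 -> matches Sports
  - product 2 (Camera): category_id=6 -> matches Apparel
  - product 3 (Laptop): category_id=4 -> matches Tools
  - product 4 (Router): category_id=4 -> matches Tools
  - product 5 (Monitor): category_id=5 -> matches Electronics
  - product 6 (Printer): category_id=6 -> matches Apparel
  - product 7 (Tablet): category_id=NULL, no match -> kept with NULL
All 7 rows appear; 1 has NULL category.

SQL:
SELECT a.name, b.name AS category
FROM products a
LEFT JOIN categories b ON a.category_id = b.id

Result:
name    | category   
--------+------------
Phone   | Sports     
Camera  | Apparel    
Laptop  | Tools      
Router  | Tools      
Monitor | Electronics
Printer | Apparel    
Tablet  | NULL       


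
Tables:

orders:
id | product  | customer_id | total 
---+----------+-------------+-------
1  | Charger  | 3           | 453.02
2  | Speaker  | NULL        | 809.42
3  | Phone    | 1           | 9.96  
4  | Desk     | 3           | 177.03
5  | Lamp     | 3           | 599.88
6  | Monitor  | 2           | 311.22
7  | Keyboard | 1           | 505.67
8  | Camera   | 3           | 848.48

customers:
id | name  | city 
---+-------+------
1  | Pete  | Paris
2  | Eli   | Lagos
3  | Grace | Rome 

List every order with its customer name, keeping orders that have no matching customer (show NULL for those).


LEFT JOIN keeps every row from orders (the left table); where customer_id has no match in customers, the customer columns become NULL. Walk through each order:
  - order 1 (Charger): customer_id=3 -> matches Grace
  - order 2 (Speaker): customer_id=NULL, no match -> kept with NULL
  - order 3 (Phone): customer_id=1 -> matches Pete
  - order 4 (Desk): customer_id=3 -> matches Grace
  - order 5 (Lamp): customer_id=3 -> matches Grace
  - order 6 (Monitor): customer_id=2 -> matches Eli
  - order 7 (Keyboard): customer_id=1 -> matches Pete
  - order 8 (Camera): customer_id=3 -> matches Grace
All 8 rows appear; 1 has NULL customer.

SQL:
SELECT a.product, b.name AS customer
FROM orders a
LEFT JOIN customers b ON a.customer_id = b.id

Result:
product  | customer
---------+---------
Charger  | Grace   
Speaker  | NULL    
Phone    | Pete    
Desk     | Grace   
Lamp     | Grace   
Monitor  | Eli     
Keyboard | Pete    
Camera   | Grace   


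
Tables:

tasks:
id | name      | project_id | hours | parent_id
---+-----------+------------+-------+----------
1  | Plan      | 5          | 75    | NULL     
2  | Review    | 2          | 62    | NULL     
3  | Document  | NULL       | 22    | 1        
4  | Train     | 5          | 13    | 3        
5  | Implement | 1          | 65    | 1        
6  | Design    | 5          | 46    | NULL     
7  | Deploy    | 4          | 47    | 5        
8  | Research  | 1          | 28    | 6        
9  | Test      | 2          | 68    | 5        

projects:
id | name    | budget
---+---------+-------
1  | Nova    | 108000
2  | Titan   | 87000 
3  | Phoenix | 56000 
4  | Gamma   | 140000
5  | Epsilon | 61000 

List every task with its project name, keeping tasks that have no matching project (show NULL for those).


LEFT JOIN keeps every row from tasks (the left table); where project_id has no match in projects, the project columns become NULL. Walk through each task:
  - task 1 (Plan): project_id=5 -> matches Epsilon
  - task 2 (Review): project_id=2 -> matches Titan
  - task 3 (Document): project_id=NULL, no match -> kept with NULL
  - task 4 (Train): project_id=5 -> matches Epsilon
  - task 5 (Implement): project_id=1 -> matches Nova
  - task 6 (Design): project_id=5 -> matches Epsilon
  - task 7 (Deploy): project_id=4 -> matches Gamma
  - task 8 (Research): project_id=1 -> matches Nova
  - task 9 (Test): project_id=2 -> matches Titan
All 9 rows appear; 1 has NULL project.

SQL:
SELECT a.name, b.name AS project
FROM tasks a
LEFT JOIN projects b ON a.project_id = b.id

Result:
name      | project
----------+--------
Plan      | Epsilon
Review    | Titan  
Document  | NULL   
Train     | Epsilon
Implement | Nova   
Design    | Epsilon
Deploy    | Gamma  
Research  | Nova   
Test      | Titan  


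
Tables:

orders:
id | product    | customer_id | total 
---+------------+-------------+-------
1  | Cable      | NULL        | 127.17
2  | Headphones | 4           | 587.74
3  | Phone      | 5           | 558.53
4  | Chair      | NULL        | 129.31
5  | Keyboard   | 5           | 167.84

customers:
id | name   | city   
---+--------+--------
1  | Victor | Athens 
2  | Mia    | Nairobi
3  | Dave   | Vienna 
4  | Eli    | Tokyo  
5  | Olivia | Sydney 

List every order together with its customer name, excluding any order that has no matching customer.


INNER JOIN keeps only orders rows whose customer_id matches an id in customers. Walk through each order:
  - order 1 (Cable): customer_id=NULL, no match -> dropped
  - order 2 (Headphones): customer_id=4 -> matches Eli
  - order 3 (Phone): customer_id=5 -> matches Olivia
  - order 4 (Chair): customer_id=NULL, no match -> dropped
  - order 5 (Keyboard): customer_id=5 -> matches Olivia
So 2 of 5 rows are dropped.

SQL:
SELECT a.product, b.name AS customer
FROM orders a
INNER JOIN customers b ON a.customer_id = b.id

Result:
product    | customer
-----------+---------
Headphones | Eli     
Phone      | Olivia  
Keyboard   | Olivia  


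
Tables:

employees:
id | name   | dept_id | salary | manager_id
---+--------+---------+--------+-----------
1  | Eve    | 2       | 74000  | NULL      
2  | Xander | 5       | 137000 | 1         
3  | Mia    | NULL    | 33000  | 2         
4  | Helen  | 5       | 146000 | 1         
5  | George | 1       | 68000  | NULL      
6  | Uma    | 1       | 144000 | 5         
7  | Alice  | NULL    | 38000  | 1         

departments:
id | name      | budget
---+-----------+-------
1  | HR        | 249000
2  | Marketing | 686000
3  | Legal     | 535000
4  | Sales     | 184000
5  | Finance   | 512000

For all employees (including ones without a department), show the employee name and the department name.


LEFT JOIN keeps every row from employees (the left table); where dept_id has no match in departments, the department columns become NULL. Walk through each employee:
  - employee 1 (Eve): dept_id=2 -> matches Marketing
  - employee 2 (Xander): dept_id=5 -> matches Finance
  - employee 3 (Mia): dept_id=NULL, no match -> kept with NULL
  - employee 4 (Helen): dept_id=5 -> matches Finance
  - employee 5 (George): dept_id=1 -> matches HR
  - employee 6 (Uma): dept_id=1 -> matches HR
  - employee 7 (Alice): dept_id=NULL, no match -> kept with NULL
All 7 rows appear; 2 have NULL department.

SQL:
SELECT a.name, b.name AS department
FROM employees a
LEFT JOIN departments b ON a.dept_id = b.id

Result:
name   | department
-------+-----------
Eve    | Marketing 
Xander | Finance   
Mia    | NULL      
Helen  | Finance   
George | HR        
Uma    | HR        
Alice  | NULL      


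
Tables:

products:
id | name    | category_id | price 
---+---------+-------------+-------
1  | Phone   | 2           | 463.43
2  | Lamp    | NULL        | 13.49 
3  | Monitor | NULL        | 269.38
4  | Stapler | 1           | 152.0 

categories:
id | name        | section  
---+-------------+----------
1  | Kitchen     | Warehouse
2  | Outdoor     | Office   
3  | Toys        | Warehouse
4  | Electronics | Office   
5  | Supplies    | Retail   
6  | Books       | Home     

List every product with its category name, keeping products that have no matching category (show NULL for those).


LEFT JOIN keeps every row from products (the left table); where category_id has no match in categories, the category columns become NULL. Walk through each product:
  - product 1 (Phone): category_id=2 -> matches Outdoor
  - product 2 (Lamp): category_id=NULL, no match -> kept with NULL
  - product 3 (Monitor): category_id=NULL, no match -> kept with NULL
  - product 4 (Stapler): category_id=1 -> matches Kitchen
All 4 rows appear; 2 have NULL category.

SQL:
SELECT a.name, b.name AS category
FROM products a
LEFT JOIN categories b ON a.category_id = b.id

Result:
name    | category
--------+---------
Phone   | Outdoor 
Lamp    | NULL    
Monitor | NULL    
Stapler | Kitchen 


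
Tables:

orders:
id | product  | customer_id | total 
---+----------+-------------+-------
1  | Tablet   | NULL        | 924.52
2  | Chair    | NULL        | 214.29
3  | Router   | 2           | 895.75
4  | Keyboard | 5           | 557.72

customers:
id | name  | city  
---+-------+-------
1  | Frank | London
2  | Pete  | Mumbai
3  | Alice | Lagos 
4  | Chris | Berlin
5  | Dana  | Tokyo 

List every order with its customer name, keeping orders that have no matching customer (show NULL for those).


LEFT JOIN keeps every row from orders (the left table); where customer_id has no match in customers, the customer columns become NULL. Walk through each order:
  - order 1 (Tablet): customer_id=NULL, no match -> kept with NULL
  - order 2 (Chair): customer_id=NULL, no match -> kept with NULL
  - order 3 (Router): customer_id=2 -> matches Pete
  - order 4 (Keyboard): customer_id=5 -> matches Dana
All 4 rows appear; 2 have NULL customer.

SQL:
SELECT a.product, b.name AS customer
FROM orders a
LEFT JOIN customers b ON a.customer_id = b.id

Result:
product  | customer
---------+---------
Tablet   | NULL    
Chair    | NULL    
Router   | Pete    
Keyboard | Dana    


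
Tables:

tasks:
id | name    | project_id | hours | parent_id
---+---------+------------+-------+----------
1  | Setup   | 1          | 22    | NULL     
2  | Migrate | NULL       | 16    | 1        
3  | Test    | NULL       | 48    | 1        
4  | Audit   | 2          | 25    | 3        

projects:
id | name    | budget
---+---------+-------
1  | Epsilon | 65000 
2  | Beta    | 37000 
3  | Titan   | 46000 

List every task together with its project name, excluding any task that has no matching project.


INNER JOIN keeps only tasks rows whose project_id matches an id in projects. Walk through each task:
  - task 1 (Setup): project_id=1 -> matches Epsilon
  - task 2 (Migrate): project_id=NULL, no match -> dropped
  - task 3 (Test): project_id=NULL, no match -> dropped
  - task 4 (Audit): project_id=2 -> matches Beta
So 2 of 4 rows are dropped.

SQL:
SELECT a.name, b.name AS project
FROM tasks a
INNER JOIN projects b ON a.project_id = b.id

Result:
name  | project
------+--------
Setup | Epsilon
Audit | Beta   


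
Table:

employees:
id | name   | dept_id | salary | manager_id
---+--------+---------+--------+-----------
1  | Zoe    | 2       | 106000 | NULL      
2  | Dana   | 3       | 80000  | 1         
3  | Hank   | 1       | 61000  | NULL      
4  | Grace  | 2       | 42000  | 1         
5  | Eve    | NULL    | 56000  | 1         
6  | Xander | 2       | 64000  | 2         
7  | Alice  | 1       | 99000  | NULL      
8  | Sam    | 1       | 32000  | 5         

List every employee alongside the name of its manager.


This is a self-join: employees is joined to a second copy of itself, matching each row's manager_id to another row's id. Use LEFT JOIN so rows with manager_id=NULL are kept.
  - employee 1 (Zoe): manager_id=NULL -> NULL
  - employee 2 (Dana): manager_id=1 -> Zoe
  - employee 3 (Hank): manager_id=NULL -> NULL
  - employee 4 (Grace): manager_id=1 -> Zoe
  - employee 5 (Eve): manager_id=1 -> Zoe
  - employee 6 (Xander): manager_id=2 -> Dana
  - employee 7 (Alice): manager_id=NULL -> NULL
  - employee 8 (Sam): manager_id=5 -> Eve

SQL:
SELECT a.name AS item, b.name AS manager
FROM employees a
LEFT JOIN employees b ON a.manager_id = b.id

Result:
item   | manager
-------+--------
Zoe    | NULL   
Dana   | Zoe    
Hank   | NULL   
Grace  | Zoe    
Eve    | Zoe    
Xander | Dana   
Alice  | NULL   
Sam    | Eve    


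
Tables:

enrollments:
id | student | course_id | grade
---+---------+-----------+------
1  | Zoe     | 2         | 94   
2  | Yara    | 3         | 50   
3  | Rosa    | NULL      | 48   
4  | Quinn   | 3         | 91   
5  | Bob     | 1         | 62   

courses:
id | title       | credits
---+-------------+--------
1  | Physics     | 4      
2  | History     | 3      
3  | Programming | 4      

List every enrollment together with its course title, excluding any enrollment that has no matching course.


INNER JOIN keeps only enrollments rows whose course_id matches an id in courses. Walk through each enrollment:
  - enrollment 1 (Zoe): course_id=2 -> matches History
  - enrollment 2 (Yara): course_id=3 -> matches Programming
  - enrollment 3 (Rosa): course_id=NULL, no match -> dropped
  - enrollment 4 (Quinn): course_id=3 -> matches Programming
  - enrollment 5 (Bob): course_id=1 -> matches Physics
So 1 of 5 rows is dropped.

SQL:
SELECT a.student, b.title AS course
FROM enrollments a
INNER JOIN courses b ON a.course_id = b.id

Result:
student | course     
--------+------------
Zoe     | History    
Yara    | Programming
Quinn   | Programming
Bob     | Physics    


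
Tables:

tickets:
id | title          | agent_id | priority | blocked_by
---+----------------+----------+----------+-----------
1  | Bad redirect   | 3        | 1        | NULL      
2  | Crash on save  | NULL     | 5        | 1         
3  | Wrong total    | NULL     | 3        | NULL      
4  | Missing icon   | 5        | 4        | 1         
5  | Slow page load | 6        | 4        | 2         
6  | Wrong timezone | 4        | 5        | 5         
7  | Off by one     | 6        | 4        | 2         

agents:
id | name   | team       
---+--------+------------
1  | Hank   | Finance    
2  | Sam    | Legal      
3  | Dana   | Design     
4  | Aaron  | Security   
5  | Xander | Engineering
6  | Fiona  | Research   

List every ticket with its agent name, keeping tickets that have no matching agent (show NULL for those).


LEFT JOIN keeps every row from tickets (the left table); where agent_id has no match in agents, the agent columns become NULL. Walk through each ticket:
  - ticket 1 (Bad redirect): agent_id=3 -> matches Dana
  - ticket 2 (Crash on save): agent_id=NULL, no match -> kept with NULL
  - ticket 3 (Wrong total): agent_id=NULL, no match -> kept with NULL
  - ticket 4 (Missing icon): agent_id=5 -> matches Xander
  - ticket 5 (Slow page load): agent_id=6 -> matches Fiona
  - ticket 6 (Wrong timezone): agent_id=4 -> matches Aaron
  - ticket 7 (Off by one): agent_id=6 -> matches Fiona
All 7 rows appear; 2 have NULL agent.

SQL:
SELECT a.title, b.name AS agent
FROM tickets a
LEFT JOIN agents b ON a.agent_id = b.id

Result:
title          | agent 
---------------+-------
Bad redirect   | Dana  
Crash on save  | NULL  
Wrong total    | NULL  
Missing icon   | Xander
Slow page load | Fiona 
Wrong timezone | Aaron 
Off by one     | Fiona 
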